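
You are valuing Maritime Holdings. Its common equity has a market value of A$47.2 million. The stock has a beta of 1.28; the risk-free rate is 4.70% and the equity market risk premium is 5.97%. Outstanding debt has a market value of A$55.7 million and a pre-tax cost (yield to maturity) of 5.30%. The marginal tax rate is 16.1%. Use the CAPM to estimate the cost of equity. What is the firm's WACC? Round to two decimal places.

8.07%

Cost of equity via CAPM: Re = 4.7% + 1.28 × 5.97% = 12.3416%.
Total capital V = 47.2 + 55.7 = 102.9.
Equity: weight = 47.2/102.9 = 0.4587; cost = 12.3416%.
Debt: weight = 55.7/102.9 = 0.5413; after-tax cost = 5.3% × (1 − 16.1%) = 4.4467%.
WACC = 0.4587 × 12.3416% + 0.5413 × 4.4467% = 8.0681%.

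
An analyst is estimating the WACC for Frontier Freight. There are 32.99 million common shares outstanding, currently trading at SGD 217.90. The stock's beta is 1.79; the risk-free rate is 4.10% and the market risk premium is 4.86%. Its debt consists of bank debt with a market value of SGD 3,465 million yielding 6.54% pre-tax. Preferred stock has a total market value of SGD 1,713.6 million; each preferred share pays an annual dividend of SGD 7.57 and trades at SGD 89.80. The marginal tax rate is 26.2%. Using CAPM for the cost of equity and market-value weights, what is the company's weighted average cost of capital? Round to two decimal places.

Cost of equity via CAPM: Re = 4.1% + 1.79 × 4.86% = 12.7994%.
Cost of preferred: Rp = 7.57 / 89.8 = 8.4298%.
Market value of equity E = 217.9 × 32.99m = 7188.521m.
Total capital V = 7188.521 + 1713.6 + 3465 = 12367.121.
Equity: weight = 7188.521/12367.121 = 0.5813; cost = 12.7994%.
Preferred: weight = 1713.6/12367.121 = 0.1386; cost = 8.4298%.
Bank debt: weight = 3465/12367.121 = 0.2802; after-tax cost = 6.54% × (1 − 26.2%) = 4.8265%.
WACC = 0.5813 × 12.7994% + 0.1386 × 8.4298% + 0.2802 × 4.8265% = 9.9601%.

9.96%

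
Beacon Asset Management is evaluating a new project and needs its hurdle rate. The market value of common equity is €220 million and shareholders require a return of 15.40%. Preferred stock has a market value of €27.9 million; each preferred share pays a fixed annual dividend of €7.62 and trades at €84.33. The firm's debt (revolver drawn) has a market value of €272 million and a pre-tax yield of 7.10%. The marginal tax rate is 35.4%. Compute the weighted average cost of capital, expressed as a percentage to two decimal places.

Cost of preferred: Rp = 7.62 / 84.33 = 9.0359%.
Total capital V = 220 + 27.9 + 272 = 519.9.
Equity: weight = 220/519.9 = 0.4232; cost = 15.4%.
Preferred: weight = 27.9/519.9 = 0.0537; cost = 9.0359%.
Revolver drawn: weight = 272/519.9 = 0.5232; after-tax cost = 7.1% × (1 − 35.4%) = 4.5866%.
WACC = 0.4232 × 15.4000% + 0.0537 × 9.0359% + 0.5232 × 4.5866% = 9.4011%.

9.40%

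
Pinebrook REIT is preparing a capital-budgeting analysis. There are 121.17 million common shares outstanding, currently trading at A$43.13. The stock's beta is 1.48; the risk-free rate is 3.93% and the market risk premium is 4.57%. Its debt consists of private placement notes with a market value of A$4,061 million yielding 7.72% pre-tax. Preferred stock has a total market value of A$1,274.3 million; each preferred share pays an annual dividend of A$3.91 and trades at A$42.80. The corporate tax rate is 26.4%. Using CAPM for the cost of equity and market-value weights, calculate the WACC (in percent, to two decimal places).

8.58%

Cost of equity via CAPM: Re = 3.93% + 1.48 × 4.57% = 10.6936%.
Cost of preferred: Rp = 3.91 / 42.8 = 9.1355%.
Market value of equity E = 43.13 × 121.17m = 5226.0621m.
Total capital V = 5226.0621 + 1274.3 + 4061 = 10561.3621.
Equity: weight = 5226.0621/10561.3621 = 0.4948; cost = 10.6936%.
Preferred: weight = 1274.3/10561.3621 = 0.1207; cost = 9.1355%.
Private placement notes: weight = 4061/10561.3621 = 0.3845; after-tax cost = 7.72% × (1 − 26.4%) = 5.6819%.
WACC = 0.4948 × 10.6936% + 0.1207 × 9.1355% + 0.3845 × 5.6819% = 8.5785%.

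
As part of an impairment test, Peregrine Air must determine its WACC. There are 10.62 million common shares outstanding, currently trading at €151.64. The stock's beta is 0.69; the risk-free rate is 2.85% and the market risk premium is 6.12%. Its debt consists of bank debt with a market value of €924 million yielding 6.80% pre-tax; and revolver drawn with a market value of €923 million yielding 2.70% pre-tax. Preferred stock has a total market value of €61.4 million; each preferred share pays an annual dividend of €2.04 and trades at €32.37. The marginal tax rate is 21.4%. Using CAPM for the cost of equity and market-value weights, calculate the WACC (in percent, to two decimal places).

5.31%

Cost of equity via CAPM: Re = 2.85% + 0.69 × 6.12% = 7.0728%.
Cost of preferred: Rp = 2.04 / 32.37 = 6.3021%.
Market value of equity E = 151.64 × 10.62m = 1610.4168m.
Total capital V = 1610.4168 + 61.4 + 924 + 923 = 3518.8168.
Equity: weight = 1610.4168/3518.8168 = 0.4577; cost = 7.0728%.
Preferred: weight = 61.4/3518.8168 = 0.0174; cost = 6.3021%.
Bank debt: weight = 924/3518.8168 = 0.2626; after-tax cost = 6.8% × (1 − 21.4%) = 5.3448%.
Revolver drawn: weight = 923/3518.8168 = 0.2623; after-tax cost = 2.7% × (1 − 21.4%) = 2.1222%.
WACC = 0.4577 × 7.0728% + 0.0174 × 6.3021% + 0.2626 × 5.3448% + 0.2623 × 2.1222% = 5.3070%.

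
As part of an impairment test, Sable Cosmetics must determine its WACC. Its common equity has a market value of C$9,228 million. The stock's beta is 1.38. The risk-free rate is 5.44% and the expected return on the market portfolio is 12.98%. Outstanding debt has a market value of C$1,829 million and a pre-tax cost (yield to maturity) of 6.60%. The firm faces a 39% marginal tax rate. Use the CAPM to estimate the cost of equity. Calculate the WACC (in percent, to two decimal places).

13.89%

Market risk premium = 12.98% − 5.44% = 7.54%.
Cost of equity via CAPM: Re = 5.44% + 1.38 × 7.54% = 15.8452%.
Total capital V = 9228 + 1829 = 11057.
Equity: weight = 9228/11057 = 0.8346; cost = 15.8452%.
Debt: weight = 1829/11057 = 0.1654; after-tax cost = 6.6% × (1 − 39%) = 4.0260%.
WACC = 0.8346 × 15.8452% + 0.1654 × 4.0260% = 13.8901%.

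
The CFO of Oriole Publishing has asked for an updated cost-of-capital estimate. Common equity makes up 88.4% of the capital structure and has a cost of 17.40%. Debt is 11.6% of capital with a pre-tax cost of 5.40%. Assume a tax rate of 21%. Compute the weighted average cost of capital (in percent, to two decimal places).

15.88%

After-tax cost of debt = 5.4% × (1 − 21%) = 4.2660%.
WACC = 0.884 × 17.4000% + 0.116 × 4.2660% = 15.8765%.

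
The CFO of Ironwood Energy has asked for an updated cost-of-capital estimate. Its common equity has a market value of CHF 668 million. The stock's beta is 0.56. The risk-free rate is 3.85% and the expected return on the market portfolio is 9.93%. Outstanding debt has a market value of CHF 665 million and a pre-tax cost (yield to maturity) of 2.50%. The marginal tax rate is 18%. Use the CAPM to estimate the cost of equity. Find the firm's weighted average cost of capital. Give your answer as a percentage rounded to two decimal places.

Market risk premium = 9.93% − 3.85% = 6.08%.
Cost of equity via CAPM: Re = 3.85% + 0.56 × 6.08% = 7.2548%.
Total capital V = 668 + 665 = 1333.
Equity: weight = 668/1333 = 0.5011; cost = 7.2548%.
Debt: weight = 665/1333 = 0.4989; after-tax cost = 2.5% × (1 − 18%) = 2.0500%.
WACC = 0.5011 × 7.2548% + 0.4989 × 2.0500% = 4.6583%.

4.66%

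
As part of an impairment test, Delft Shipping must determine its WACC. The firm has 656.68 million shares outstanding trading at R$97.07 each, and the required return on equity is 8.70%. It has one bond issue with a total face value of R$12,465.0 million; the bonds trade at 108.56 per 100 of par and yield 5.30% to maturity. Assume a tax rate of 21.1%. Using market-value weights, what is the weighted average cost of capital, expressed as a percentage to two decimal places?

7.91%

Market value of equity E = 97.07 × 656.68m = 63743.9276m. Market value of debt D = 12465m × 108.56/100 = 13532.004m.
Total capital V = 63743.9276 + 13532.004 = 77275.9316.
Equity: weight = 63743.9276/77275.9316 = 0.8249; cost = 8.7%.
Bonds outstanding: weight = 13532.004/77275.9316 = 0.1751; after-tax cost = 5.3% × (1 − 21.1%) = 4.1817%.
WACC = 0.8249 × 8.7000% + 0.1751 × 4.1817% = 7.9088%.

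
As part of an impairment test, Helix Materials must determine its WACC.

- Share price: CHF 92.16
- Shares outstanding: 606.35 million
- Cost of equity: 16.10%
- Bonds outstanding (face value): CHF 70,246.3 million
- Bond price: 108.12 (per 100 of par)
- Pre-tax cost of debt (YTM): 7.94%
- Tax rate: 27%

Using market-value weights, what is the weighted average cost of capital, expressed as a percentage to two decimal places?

10.16%

Market value of equity E = 92.16 × 606.35m = 55881.216m. Market value of debt D = 70246.3m × 108.12/100 = 75950.29956m.
Total capital V = 55881.216 + 75950.29956 = 131831.51556.
Equity: weight = 55881.216/131831.51556 = 0.4239; cost = 16.1%.
Bonds outstanding: weight = 75950.29956/131831.51556 = 0.5761; after-tax cost = 7.94% × (1 − 27%) = 5.7962%.
WACC = 0.4239 × 16.1000% + 0.5761 × 5.7962% = 10.1638%.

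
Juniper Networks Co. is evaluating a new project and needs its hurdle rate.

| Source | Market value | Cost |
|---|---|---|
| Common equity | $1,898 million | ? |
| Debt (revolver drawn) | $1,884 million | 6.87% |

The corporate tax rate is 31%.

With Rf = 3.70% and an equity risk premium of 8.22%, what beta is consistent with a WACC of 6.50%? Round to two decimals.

0.55

Total capital V = 1898 + 1884 = 3782.
Equity weight = 1898/3782 = 0.5019.
Revolver drawn weight = 1884/3782 = 0.4981.
Debt contribution = 0.4981 × 6.87% × (1 − 31%) = 2.3614%.
Required equity contribution = 6.5% − 2.3614% = 4.1386%  ⇒  Re = 8.2467%.
CAPM: 8.2467% = 3.7% + β × 8.22%  ⇒  β = 0.5531.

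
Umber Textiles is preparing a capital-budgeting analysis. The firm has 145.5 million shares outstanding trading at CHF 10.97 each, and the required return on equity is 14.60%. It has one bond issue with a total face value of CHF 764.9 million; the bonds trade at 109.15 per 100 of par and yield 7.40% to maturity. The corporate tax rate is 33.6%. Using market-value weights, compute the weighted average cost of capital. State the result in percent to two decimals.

Market value of equity E = 10.97 × 145.5m = 1596.135m. Market value of debt D = 764.9m × 109.15/100 = 834.88835m.
Total capital V = 1596.135 + 834.88835 = 2431.02335.
Equity: weight = 1596.135/2431.02335 = 0.6566; cost = 14.6%.
Bonds outstanding: weight = 834.88835/2431.02335 = 0.3434; after-tax cost = 7.4% × (1 − 33.6%) = 4.9136%.
WACC = 0.6566 × 14.6000% + 0.3434 × 4.9136% = 11.2734%.

11.27%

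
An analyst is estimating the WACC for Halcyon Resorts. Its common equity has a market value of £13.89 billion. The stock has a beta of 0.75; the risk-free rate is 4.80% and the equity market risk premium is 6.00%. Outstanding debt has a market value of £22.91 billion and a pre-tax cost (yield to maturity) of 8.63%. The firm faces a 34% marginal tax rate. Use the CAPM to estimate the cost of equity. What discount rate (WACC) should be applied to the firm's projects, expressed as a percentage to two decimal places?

Cost of equity via CAPM: Re = 4.8% + 0.75 × 6.0% = 9.3000%.
Total capital V = 13.89 + 22.91 = 36.8.
Equity: weight = 13.89/36.8 = 0.3774; cost = 9.3%.
Debt: weight = 22.91/36.8 = 0.6226; after-tax cost = 8.63% × (1 − 34%) = 5.6958%.
WACC = 0.3774 × 9.3000% + 0.6226 × 5.6958% = 7.0562%.

7.06%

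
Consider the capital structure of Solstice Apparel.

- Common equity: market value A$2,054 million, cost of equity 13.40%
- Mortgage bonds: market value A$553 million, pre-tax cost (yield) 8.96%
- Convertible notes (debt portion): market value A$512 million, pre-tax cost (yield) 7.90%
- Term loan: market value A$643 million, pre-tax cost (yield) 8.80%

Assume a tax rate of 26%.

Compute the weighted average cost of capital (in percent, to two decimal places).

Total capital V = 2054 + 553 + 512 + 643 = 3762.
Equity: weight = 2054/3762 = 0.5460; cost = 13.4%.
Mortgage bonds: weight = 553/3762 = 0.1470; after-tax cost = 8.96% × (1 − 26%) = 6.6304%.
Convertible notes (debt portion): weight = 512/3762 = 0.1361; after-tax cost = 7.9% × (1 − 26%) = 5.8460%.
Term loan: weight = 643/3762 = 0.1709; after-tax cost = 8.8% × (1 − 26%) = 6.5120%.
WACC = 0.5460 × 13.4000% + 0.1470 × 6.6304% + 0.1361 × 5.8460% + 0.1709 × 6.5120% = 10.1995%.

10.20%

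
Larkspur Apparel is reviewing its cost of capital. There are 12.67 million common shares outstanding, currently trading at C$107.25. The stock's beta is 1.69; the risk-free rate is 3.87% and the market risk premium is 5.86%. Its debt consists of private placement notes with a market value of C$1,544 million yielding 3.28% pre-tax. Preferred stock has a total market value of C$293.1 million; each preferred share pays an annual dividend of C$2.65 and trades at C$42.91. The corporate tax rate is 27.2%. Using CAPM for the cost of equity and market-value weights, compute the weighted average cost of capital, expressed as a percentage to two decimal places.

Cost of equity via CAPM: Re = 3.87% + 1.69 × 5.86% = 13.7734%.
Cost of preferred: Rp = 2.65 / 42.91 = 6.1757%.
Market value of equity E = 107.25 × 12.67m = 1358.8575m.
Total capital V = 1358.8575 + 293.1 + 1544 = 3195.9575.
Equity: weight = 1358.8575/3195.9575 = 0.4252; cost = 13.7734%.
Preferred: weight = 293.1/3195.9575 = 0.0917; cost = 6.1757%.
Private placement notes: weight = 1544/3195.9575 = 0.4831; after-tax cost = 3.28% × (1 − 27.2%) = 2.3878%.
WACC = 0.4252 × 13.7734% + 0.0917 × 6.1757% + 0.4831 × 2.3878% = 7.5761%.

7.58%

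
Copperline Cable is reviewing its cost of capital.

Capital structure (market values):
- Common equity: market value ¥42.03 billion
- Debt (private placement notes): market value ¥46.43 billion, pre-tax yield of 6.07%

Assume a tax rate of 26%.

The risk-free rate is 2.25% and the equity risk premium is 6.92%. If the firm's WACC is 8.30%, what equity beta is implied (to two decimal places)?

1.48

Total capital V = 42.03 + 46.43 = 88.46.
Equity weight = 42.03/88.46 = 0.4751.
Private placement notes weight = 46.43/88.46 = 0.5249.
Debt contribution = 0.5249 × 6.07% × (1 − 26%) = 2.3576%.
Required equity contribution = 8.3% − 2.3576% = 5.9424%  ⇒  Re = 12.5069%.
CAPM: 12.5069% = 2.25% + β × 6.92%  ⇒  β = 1.4822.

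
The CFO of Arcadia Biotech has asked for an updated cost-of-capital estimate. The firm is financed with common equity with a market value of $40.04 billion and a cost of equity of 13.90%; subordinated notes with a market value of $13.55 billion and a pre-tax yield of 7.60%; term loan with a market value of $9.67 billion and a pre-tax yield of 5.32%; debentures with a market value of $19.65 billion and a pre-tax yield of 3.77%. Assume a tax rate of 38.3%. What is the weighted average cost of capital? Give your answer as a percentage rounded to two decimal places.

Total capital V = 40.04 + 13.55 + 9.67 + 19.65 = 82.91.
Equity: weight = 40.04/82.91 = 0.4829; cost = 13.9%.
Subordinated notes: weight = 13.55/82.91 = 0.1634; after-tax cost = 7.6% × (1 − 38.3%) = 4.6892%.
Term loan: weight = 9.67/82.91 = 0.1166; after-tax cost = 5.32% × (1 − 38.3%) = 3.2824%.
Debentures: weight = 19.65/82.91 = 0.2370; after-tax cost = 3.77% × (1 − 38.3%) = 2.3261%.
WACC = 0.4829 × 13.9000% + 0.1634 × 4.6892% + 0.1166 × 3.2824% + 0.2370 × 2.3261% = 8.4133%.

8.41%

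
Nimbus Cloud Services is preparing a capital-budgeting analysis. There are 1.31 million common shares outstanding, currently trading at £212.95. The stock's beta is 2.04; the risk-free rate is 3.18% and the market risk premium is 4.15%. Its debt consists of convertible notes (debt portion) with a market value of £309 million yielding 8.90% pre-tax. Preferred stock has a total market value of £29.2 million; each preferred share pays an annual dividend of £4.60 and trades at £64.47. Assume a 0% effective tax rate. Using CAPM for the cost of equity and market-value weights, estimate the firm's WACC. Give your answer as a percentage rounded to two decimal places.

10.06%

Cost of equity via CAPM: Re = 3.18% + 2.04 × 4.15% = 11.6460%.
Cost of preferred: Rp = 4.6 / 64.47 = 7.1351%.
Market value of equity E = 212.95 × 1.31m = 278.9645m.
Total capital V = 278.9645 + 29.2 + 309 = 617.1645.
Equity: weight = 278.9645/617.1645 = 0.4520; cost = 11.646%.
Preferred: weight = 29.2/617.1645 = 0.0473; cost = 7.1351%.
Convertible notes (debt portion): weight = 309/617.1645 = 0.5007; after-tax cost = 8.9% × (1 − 0%) = 8.9000%.
WACC = 0.4520 × 11.6460% + 0.0473 × 7.1351% + 0.5007 × 8.9000% = 10.0577%.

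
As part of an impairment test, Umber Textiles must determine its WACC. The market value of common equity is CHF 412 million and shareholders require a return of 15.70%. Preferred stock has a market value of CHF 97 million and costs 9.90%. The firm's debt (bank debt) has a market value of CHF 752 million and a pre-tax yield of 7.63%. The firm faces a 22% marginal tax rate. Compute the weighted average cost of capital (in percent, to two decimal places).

9.44%

Total capital V = 412 + 97 + 752 = 1261.
Equity: weight = 412/1261 = 0.3267; cost = 15.7%.
Preferred: weight = 97/1261 = 0.0769; cost = 9.9%.
Bank debt: weight = 752/1261 = 0.5964; after-tax cost = 7.63% × (1 − 22%) = 5.9514%.
WACC = 0.3267 × 15.7000% + 0.0769 × 9.9000% + 0.5964 × 5.9514% = 9.4402%.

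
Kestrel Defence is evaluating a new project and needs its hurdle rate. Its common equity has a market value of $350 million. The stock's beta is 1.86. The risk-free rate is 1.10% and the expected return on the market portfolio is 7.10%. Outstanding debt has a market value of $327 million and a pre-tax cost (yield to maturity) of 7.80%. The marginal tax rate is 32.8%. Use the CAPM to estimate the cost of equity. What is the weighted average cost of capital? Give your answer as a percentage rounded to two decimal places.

Market risk premium = 7.1% − 1.1% = 6.0%.
Cost of equity via CAPM: Re = 1.1% + 1.86 × 6.0% = 12.2600%.
Total capital V = 350 + 327 = 677.
Equity: weight = 350/677 = 0.5170; cost = 12.26%.
Debt: weight = 327/677 = 0.4830; after-tax cost = 7.8% × (1 − 32.8%) = 5.2416%.
WACC = 0.5170 × 12.2600% + 0.4830 × 5.2416% = 8.8700%.

8.87%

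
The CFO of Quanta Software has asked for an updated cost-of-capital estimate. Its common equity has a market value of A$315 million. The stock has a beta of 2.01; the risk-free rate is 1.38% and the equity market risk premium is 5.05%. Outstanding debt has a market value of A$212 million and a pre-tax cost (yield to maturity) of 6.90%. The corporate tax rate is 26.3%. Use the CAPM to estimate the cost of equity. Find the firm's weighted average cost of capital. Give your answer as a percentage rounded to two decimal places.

Cost of equity via CAPM: Re = 1.38% + 2.01 × 5.05% = 11.5305%.
Total capital V = 315 + 212 = 527.
Equity: weight = 315/527 = 0.5977; cost = 11.5305%.
Debt: weight = 212/527 = 0.4023; after-tax cost = 6.9% × (1 − 26.3%) = 5.0853%.
WACC = 0.5977 × 11.5305% + 0.4023 × 5.0853% = 8.9377%.

8.94%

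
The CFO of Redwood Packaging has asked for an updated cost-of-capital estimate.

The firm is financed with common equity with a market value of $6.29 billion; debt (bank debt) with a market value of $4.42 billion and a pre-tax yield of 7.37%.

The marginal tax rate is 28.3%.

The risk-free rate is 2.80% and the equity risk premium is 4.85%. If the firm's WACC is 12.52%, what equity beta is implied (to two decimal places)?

Total capital V = 6.29 + 4.42 = 10.71.
Equity weight = 6.29/10.71 = 0.5873.
Bank debt weight = 4.42/10.71 = 0.4127.
Debt contribution = 0.4127 × 7.37% × (1 − 28.3%) = 2.1808%.
Required equity contribution = 12.52% − 2.1808% = 10.3392%  ⇒  Re = 17.6046%.
CAPM: 17.6046% = 2.8% + β × 4.85%  ⇒  β = 3.0525.

3.05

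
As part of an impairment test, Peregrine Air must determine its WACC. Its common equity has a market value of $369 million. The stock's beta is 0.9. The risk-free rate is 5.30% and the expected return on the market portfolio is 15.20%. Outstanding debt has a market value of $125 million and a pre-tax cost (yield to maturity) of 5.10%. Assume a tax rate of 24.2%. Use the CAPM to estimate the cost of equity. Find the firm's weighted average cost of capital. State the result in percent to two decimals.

Market risk premium = 15.2% − 5.3% = 9.9%.
Cost of equity via CAPM: Re = 5.3% + 0.9 × 9.9% = 14.2100%.
Total capital V = 369 + 125 = 494.
Equity: weight = 369/494 = 0.7470; cost = 14.21%.
Debt: weight = 125/494 = 0.2530; after-tax cost = 5.1% × (1 − 24.2%) = 3.8658%.
WACC = 0.7470 × 14.2100% + 0.2530 × 3.8658% = 11.5925%.

11.59%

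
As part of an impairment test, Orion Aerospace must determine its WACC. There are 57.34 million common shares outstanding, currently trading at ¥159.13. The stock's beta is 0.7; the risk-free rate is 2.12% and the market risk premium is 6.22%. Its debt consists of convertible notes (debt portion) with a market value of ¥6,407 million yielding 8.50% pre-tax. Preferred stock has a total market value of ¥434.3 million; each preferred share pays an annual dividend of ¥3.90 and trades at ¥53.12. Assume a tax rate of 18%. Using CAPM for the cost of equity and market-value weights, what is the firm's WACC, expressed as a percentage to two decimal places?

Cost of equity via CAPM: Re = 2.12% + 0.7 × 6.22% = 6.4740%.
Cost of preferred: Rp = 3.9 / 53.12 = 7.3419%.
Market value of equity E = 159.13 × 57.34m = 9124.5142m.
Total capital V = 9124.5142 + 434.3 + 6407 = 15965.8142.
Equity: weight = 9124.5142/15965.8142 = 0.5715; cost = 6.474%.
Preferred: weight = 434.3/15965.8142 = 0.0272; cost = 7.3419%.
Convertible notes (debt portion): weight = 6407/15965.8142 = 0.4013; after-tax cost = 8.5% × (1 − 18%) = 6.9700%.
WACC = 0.5715 × 6.4740% + 0.0272 × 7.3419% + 0.4013 × 6.9700% = 6.6967%.

6.70%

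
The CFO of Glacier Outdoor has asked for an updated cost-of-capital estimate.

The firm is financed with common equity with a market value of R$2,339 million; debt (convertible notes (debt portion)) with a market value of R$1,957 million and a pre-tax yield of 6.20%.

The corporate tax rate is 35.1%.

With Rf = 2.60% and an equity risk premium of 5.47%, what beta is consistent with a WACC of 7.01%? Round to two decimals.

Total capital V = 2339 + 1957 = 4296.
Equity weight = 2339/4296 = 0.5445.
Convertible notes (debt portion) weight = 1957/4296 = 0.4555.
Debt contribution = 0.4555 × 6.2% × (1 − 35.1%) = 1.8330%.
Required equity contribution = 7.01% − 1.8330% = 5.1770%  ⇒  Re = 9.5085%.
CAPM: 9.5085% = 2.6% + β × 5.47%  ⇒  β = 1.2630.

1.26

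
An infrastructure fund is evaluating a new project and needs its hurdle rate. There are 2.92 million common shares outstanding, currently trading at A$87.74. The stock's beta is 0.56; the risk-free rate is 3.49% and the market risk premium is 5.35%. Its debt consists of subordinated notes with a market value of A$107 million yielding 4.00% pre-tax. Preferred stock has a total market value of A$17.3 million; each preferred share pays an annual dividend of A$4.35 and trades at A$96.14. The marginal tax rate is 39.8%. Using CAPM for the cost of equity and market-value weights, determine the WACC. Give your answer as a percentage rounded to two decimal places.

5.25%

Cost of equity via CAPM: Re = 3.49% + 0.56 × 5.35% = 6.4860%.
Cost of preferred: Rp = 4.35 / 96.14 = 4.5247%.
Market value of equity E = 87.74 × 2.92m = 256.2008m.
Total capital V = 256.2008 + 17.3 + 107 = 380.5008.
Equity: weight = 256.2008/380.5008 = 0.6733; cost = 6.486%.
Preferred: weight = 17.3/380.5008 = 0.0455; cost = 4.5247%.
Subordinated notes: weight = 107/380.5008 = 0.2812; after-tax cost = 4% × (1 − 39.8%) = 2.4080%.
WACC = 0.6733 × 6.4860% + 0.0455 × 4.5247% + 0.2812 × 2.4080% = 5.2501%.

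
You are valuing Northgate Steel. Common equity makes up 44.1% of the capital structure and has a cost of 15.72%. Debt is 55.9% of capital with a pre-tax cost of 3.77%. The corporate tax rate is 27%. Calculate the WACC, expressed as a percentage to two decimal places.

8.47%

After-tax cost of debt = 3.77% × (1 − 27%) = 2.7521%.
WACC = 0.441 × 15.7200% + 0.559 × 2.7521% = 8.4709%.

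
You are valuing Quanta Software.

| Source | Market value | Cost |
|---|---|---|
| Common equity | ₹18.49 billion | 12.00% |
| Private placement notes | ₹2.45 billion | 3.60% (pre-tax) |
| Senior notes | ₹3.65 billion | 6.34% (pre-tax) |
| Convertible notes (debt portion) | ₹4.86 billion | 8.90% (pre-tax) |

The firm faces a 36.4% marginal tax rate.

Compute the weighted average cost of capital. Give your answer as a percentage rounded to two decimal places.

Total capital V = 18.49 + 2.45 + 3.65 + 4.86 = 29.45.
Equity: weight = 18.49/29.45 = 0.6278; cost = 12%.
Private placement notes: weight = 2.45/29.45 = 0.0832; after-tax cost = 3.6% × (1 − 36.4%) = 2.2896%.
Senior notes: weight = 3.65/29.45 = 0.1239; after-tax cost = 6.34% × (1 − 36.4%) = 4.0322%.
Convertible notes (debt portion): weight = 4.86/29.45 = 0.1650; after-tax cost = 8.9% × (1 − 36.4%) = 5.6604%.
WACC = 0.6278 × 12.0000% + 0.0832 × 2.2896% + 0.1239 × 4.0322% + 0.1650 × 5.6604% = 9.1585%.

9.16%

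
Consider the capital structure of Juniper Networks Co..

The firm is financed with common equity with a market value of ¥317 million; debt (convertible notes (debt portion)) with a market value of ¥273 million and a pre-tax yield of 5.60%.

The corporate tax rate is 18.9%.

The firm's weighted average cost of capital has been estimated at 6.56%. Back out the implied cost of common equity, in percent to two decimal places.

8.30%

Total capital V = 317 + 273 = 590.
Equity weight = 317/590 = 0.5373.
Convertible notes (debt portion) weight = 273/590 = 0.4627.
Debt contribution = 0.4627 × 5.6% × (1 − 18.9%) = 2.1015%.
Required equity contribution = 6.56% − 2.1015% = 4.4585%.
Re = 4.4585% / 0.5373 = 8.2982%.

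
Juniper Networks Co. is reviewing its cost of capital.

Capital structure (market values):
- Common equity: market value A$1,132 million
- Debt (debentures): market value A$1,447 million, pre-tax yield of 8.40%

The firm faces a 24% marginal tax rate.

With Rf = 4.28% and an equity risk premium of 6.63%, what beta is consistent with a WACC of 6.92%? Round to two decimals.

0.50

Total capital V = 1132 + 1447 = 2579.
Equity weight = 1132/2579 = 0.4389.
Debentures weight = 1447/2579 = 0.5611.
Debt contribution = 0.5611 × 8.4% × (1 − 24%) = 3.5819%.
Required equity contribution = 6.92% − 3.5819% = 3.3381%  ⇒  Re = 7.6052%.
CAPM: 7.6052% = 4.28% + β × 6.63%  ⇒  β = 0.5015.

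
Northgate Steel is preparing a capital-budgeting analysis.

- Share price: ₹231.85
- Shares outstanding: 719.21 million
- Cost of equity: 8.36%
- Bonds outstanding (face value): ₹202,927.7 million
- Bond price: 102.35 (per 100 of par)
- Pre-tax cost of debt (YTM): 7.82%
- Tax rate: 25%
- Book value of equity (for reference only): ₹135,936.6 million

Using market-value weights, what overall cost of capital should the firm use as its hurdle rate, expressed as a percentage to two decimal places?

6.98%

Market value of equity E = 231.85 × 719.21m = 166748.8385m. Market value of debt D = 202927.7m × 102.35/100 = 207696.50095m.
Total capital V = 166748.8385 + 207696.50095 = 374445.33945.
Equity: weight = 166748.8385/374445.33945 = 0.4453; cost = 8.36%.
Bonds outstanding: weight = 207696.50095/374445.33945 = 0.5547; after-tax cost = 7.82% × (1 − 25%) = 5.8650%.
WACC = 0.4453 × 8.3600% + 0.5547 × 5.8650% = 6.9761%.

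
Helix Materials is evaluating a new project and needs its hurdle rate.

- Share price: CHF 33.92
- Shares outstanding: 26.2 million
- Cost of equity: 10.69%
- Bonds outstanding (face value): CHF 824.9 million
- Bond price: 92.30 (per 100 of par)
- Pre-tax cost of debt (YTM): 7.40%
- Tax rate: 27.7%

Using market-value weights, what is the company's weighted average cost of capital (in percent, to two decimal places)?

8.23%

Market value of equity E = 33.92 × 26.2m = 888.704m. Market value of debt D = 824.9m × 92.3/100 = 761.3827m.
Total capital V = 888.704 + 761.3827 = 1650.0867.
Equity: weight = 888.704/1650.0867 = 0.5386; cost = 10.69%.
Bonds outstanding: weight = 761.3827/1650.0867 = 0.4614; after-tax cost = 7.4% × (1 − 27.7%) = 5.3502%.
WACC = 0.5386 × 10.6900% + 0.4614 × 5.3502% = 8.2261%.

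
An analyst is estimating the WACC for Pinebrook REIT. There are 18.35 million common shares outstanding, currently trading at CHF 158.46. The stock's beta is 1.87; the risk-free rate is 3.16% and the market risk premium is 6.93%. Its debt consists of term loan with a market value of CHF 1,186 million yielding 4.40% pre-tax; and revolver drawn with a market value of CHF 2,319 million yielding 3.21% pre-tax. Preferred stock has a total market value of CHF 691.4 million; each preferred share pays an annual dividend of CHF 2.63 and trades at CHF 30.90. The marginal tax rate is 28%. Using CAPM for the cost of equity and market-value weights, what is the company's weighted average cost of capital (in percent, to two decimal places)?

Cost of equity via CAPM: Re = 3.16% + 1.87 × 6.93% = 16.1191%.
Cost of preferred: Rp = 2.63 / 30.9 = 8.5113%.
Market value of equity E = 158.46 × 18.35m = 2907.741m.
Total capital V = 2907.741 + 691.4 + 1186 + 2319 = 7104.141.
Equity: weight = 2907.741/7104.141 = 0.4093; cost = 16.1191%.
Preferred: weight = 691.4/7104.141 = 0.0973; cost = 8.5113%.
Term loan: weight = 1186/7104.141 = 0.1669; after-tax cost = 4.4% × (1 − 28%) = 3.1680%.
Revolver drawn: weight = 2319/7104.141 = 0.3264; after-tax cost = 3.21% × (1 − 28%) = 2.3112%.
WACC = 0.4093 × 16.1191% + 0.0973 × 8.5113% + 0.1669 × 3.1680% + 0.3264 × 2.3112% = 8.7093%.

8.71%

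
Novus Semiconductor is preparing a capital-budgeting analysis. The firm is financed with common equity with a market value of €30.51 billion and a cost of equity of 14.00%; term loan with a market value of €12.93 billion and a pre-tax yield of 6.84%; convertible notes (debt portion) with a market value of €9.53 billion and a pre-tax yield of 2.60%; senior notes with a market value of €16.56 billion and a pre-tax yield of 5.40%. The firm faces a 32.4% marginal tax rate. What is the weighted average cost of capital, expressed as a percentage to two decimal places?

Total capital V = 30.51 + 12.93 + 9.53 + 16.56 = 69.53.
Equity: weight = 30.51/69.53 = 0.4388; cost = 14%.
Term loan: weight = 12.93/69.53 = 0.1860; after-tax cost = 6.84% × (1 − 32.4%) = 4.6238%.
Convertible notes (debt portion): weight = 9.53/69.53 = 0.1371; after-tax cost = 2.6% × (1 − 32.4%) = 1.7576%.
Senior notes: weight = 16.56/69.53 = 0.2382; after-tax cost = 5.4% × (1 − 32.4%) = 3.6504%.
WACC = 0.4388 × 14.0000% + 0.1860 × 4.6238% + 0.1371 × 1.7576% + 0.2382 × 3.6504% = 8.1134%.

8.11%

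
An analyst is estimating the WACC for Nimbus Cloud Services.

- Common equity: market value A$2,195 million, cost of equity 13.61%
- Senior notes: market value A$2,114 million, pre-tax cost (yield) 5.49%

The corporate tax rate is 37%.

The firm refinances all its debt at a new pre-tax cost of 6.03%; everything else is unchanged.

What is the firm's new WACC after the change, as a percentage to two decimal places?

After the change:
Total capital V = 2195 + 2114 = 4309.
Equity: weight = 2195/4309 = 0.5094; cost = 13.61%.
Senior notes: weight = 2114/4309 = 0.4906; after-tax cost = 6.03% × (1 − 37%) = 3.7989%.
WACC = 0.5094 × 13.6100% + 0.4906 × 3.7989% = 8.7967%.

8.80%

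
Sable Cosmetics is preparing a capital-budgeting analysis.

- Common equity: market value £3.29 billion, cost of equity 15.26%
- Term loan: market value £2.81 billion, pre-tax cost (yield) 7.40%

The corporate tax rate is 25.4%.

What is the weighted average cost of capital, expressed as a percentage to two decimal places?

Total capital V = 3.29 + 2.81 = 6.1.
Equity: weight = 3.29/6.1 = 0.5393; cost = 15.26%.
Term loan: weight = 2.81/6.1 = 0.4607; after-tax cost = 7.4% × (1 − 25.4%) = 5.5204%.
WACC = 0.5393 × 15.2600% + 0.4607 × 5.5204% = 10.7734%.

10.77%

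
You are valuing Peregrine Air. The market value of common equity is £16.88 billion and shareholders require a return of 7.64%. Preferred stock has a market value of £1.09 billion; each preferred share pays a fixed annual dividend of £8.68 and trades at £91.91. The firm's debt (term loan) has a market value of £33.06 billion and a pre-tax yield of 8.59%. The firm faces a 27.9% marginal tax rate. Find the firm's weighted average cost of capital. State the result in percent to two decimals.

6.74%

Cost of preferred: Rp = 8.68 / 91.91 = 9.4440%.
Total capital V = 16.88 + 1.09 + 33.06 = 51.03.
Equity: weight = 16.88/51.03 = 0.3308; cost = 7.64%.
Preferred: weight = 1.09/51.03 = 0.0214; cost = 9.444%.
Term loan: weight = 33.06/51.03 = 0.6479; after-tax cost = 8.59% × (1 − 27.9%) = 6.1934%.
WACC = 0.3308 × 7.6400% + 0.0214 × 9.4440% + 0.6479 × 6.1934% = 6.7413%.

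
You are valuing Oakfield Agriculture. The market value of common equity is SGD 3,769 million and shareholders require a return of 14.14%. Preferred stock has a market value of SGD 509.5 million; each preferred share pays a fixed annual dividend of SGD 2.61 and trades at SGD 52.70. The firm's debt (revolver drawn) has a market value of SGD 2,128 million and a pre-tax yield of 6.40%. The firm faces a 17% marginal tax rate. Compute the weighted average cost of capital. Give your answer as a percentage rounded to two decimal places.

10.48%

Cost of preferred: Rp = 2.61 / 52.7 = 4.9526%.
Total capital V = 3769 + 509.5 + 2128 = 6406.5.
Equity: weight = 3769/6406.5 = 0.5883; cost = 14.14%.
Preferred: weight = 509.5/6406.5 = 0.0795; cost = 4.9526%.
Revolver drawn: weight = 2128/6406.5 = 0.3322; after-tax cost = 6.4% × (1 − 17%) = 5.3120%.
WACC = 0.5883 × 14.1400% + 0.0795 × 4.9526% + 0.3322 × 5.3120% = 10.4770%.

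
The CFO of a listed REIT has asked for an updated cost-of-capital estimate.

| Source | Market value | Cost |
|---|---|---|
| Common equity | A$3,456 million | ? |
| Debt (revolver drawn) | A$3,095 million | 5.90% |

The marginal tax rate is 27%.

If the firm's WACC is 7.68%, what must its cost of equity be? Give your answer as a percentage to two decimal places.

Total capital V = 3456 + 3095 = 6551.
Equity weight = 3456/6551 = 0.5276.
Revolver drawn weight = 3095/6551 = 0.4724.
Debt contribution = 0.4724 × 5.9% × (1 − 27%) = 2.0348%.
Required equity contribution = 7.68% − 2.0348% = 5.6452%.
Re = 5.6452% / 0.5276 = 10.7007%.

10.70%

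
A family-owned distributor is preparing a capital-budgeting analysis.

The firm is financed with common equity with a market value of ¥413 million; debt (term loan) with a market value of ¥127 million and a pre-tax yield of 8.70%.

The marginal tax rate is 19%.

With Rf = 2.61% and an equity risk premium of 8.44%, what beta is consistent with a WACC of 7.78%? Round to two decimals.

0.64

Total capital V = 413 + 127 = 540.
Equity weight = 413/540 = 0.7648.
Term loan weight = 127/540 = 0.2352.
Debt contribution = 0.2352 × 8.7% × (1 − 19%) = 1.6574%.
Required equity contribution = 7.78% − 1.6574% = 6.1227%  ⇒  Re = 8.0054%.
CAPM: 8.0054% = 2.61% + β × 8.44%  ⇒  β = 0.6393.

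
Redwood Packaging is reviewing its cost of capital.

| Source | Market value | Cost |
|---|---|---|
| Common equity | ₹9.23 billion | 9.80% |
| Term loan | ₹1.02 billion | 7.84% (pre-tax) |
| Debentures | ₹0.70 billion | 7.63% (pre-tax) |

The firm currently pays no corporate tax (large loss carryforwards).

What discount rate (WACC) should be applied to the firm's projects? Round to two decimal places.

Total capital V = 9.23 + 1.02 + 0.7 = 10.95.
Equity: weight = 9.23/10.95 = 0.8429; cost = 9.8%.
Term loan: weight = 1.02/10.95 = 0.0932; after-tax cost = 7.84% × (1 − 0%) = 7.8400%.
Debentures: weight = 0.7/10.95 = 0.0639; after-tax cost = 7.63% × (1 − 0%) = 7.6300%.
WACC = 0.8429 × 9.8000% + 0.0932 × 7.8400% + 0.0639 × 7.6300% = 9.4787%.

9.48%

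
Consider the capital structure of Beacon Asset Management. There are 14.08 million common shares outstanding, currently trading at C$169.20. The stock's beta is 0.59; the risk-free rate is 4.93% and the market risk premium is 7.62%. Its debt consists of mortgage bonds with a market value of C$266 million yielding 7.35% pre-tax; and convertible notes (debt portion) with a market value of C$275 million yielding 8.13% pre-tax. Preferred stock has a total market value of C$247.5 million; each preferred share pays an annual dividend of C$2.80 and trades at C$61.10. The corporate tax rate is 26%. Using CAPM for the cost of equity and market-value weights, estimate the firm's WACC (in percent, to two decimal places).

8.42%

Cost of equity via CAPM: Re = 4.93% + 0.59 × 7.62% = 9.4258%.
Cost of preferred: Rp = 2.8 / 61.1 = 4.5827%.
Market value of equity E = 169.2 × 14.08m = 2382.336m.
Total capital V = 2382.336 + 247.5 + 266 + 275 = 3170.836.
Equity: weight = 2382.336/3170.836 = 0.7513; cost = 9.4258%.
Preferred: weight = 247.5/3170.836 = 0.0781; cost = 4.5827%.
Mortgage bonds: weight = 266/3170.836 = 0.0839; after-tax cost = 7.35% × (1 − 26%) = 5.4390%.
Convertible notes (debt portion): weight = 275/3170.836 = 0.0867; after-tax cost = 8.13% × (1 − 26%) = 6.0162%.
WACC = 0.7513 × 9.4258% + 0.0781 × 4.5827% + 0.0839 × 5.4390% + 0.0867 × 6.0162% = 8.4176%.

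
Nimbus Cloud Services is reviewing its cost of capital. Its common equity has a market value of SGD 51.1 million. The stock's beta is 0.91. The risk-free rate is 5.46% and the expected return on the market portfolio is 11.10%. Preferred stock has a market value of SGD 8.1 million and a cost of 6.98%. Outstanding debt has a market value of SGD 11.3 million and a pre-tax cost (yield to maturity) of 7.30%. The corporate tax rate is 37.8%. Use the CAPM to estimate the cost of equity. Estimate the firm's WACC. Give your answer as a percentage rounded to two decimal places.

Market risk premium = 11.1% − 5.46% = 5.64%.
Cost of equity via CAPM: Re = 5.46% + 0.91 × 5.64% = 10.5924%.
Total capital V = 51.1 + 8.1 + 11.3 = 70.5.
Equity: weight = 51.1/70.5 = 0.7248; cost = 10.5924%.
Preferred: weight = 8.1/70.5 = 0.1149; cost = 6.98%.
Debt: weight = 11.3/70.5 = 0.1603; after-tax cost = 7.3% × (1 − 37.8%) = 4.5406%.
WACC = 0.7248 × 10.5924% + 0.1149 × 6.9800% + 0.1603 × 4.5406% = 9.2074%.

9.21%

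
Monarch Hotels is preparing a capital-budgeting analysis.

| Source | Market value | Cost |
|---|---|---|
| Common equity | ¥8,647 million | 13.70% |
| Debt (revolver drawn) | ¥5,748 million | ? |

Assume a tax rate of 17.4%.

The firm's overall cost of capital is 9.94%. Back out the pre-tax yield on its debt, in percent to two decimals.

Total capital V = 8647 + 5748 = 14395.
Equity weight = 8647/14395 = 0.6007.
Revolver drawn weight = 5748/14395 = 0.3993.
Equity contribution = 0.6007 × 13.7% = 8.2295%.
Remaining for debt = 9.94% − 8.2295% = 1.7105%.
Rd × (1 − 17.4%) × 0.3993 = 1.7105%  ⇒  Rd = 5.1860%.

5.19%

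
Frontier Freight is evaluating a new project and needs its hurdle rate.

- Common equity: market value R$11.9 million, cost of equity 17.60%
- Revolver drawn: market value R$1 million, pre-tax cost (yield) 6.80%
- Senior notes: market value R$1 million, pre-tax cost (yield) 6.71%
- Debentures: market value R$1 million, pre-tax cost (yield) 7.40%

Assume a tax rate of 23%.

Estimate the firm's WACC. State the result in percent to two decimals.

15.14%

Total capital V = 11.9 + 1 + 1 + 1 = 14.9.
Equity: weight = 11.9/14.9 = 0.7987; cost = 17.6%.
Revolver drawn: weight = 1/14.9 = 0.0671; after-tax cost = 6.8% × (1 − 23%) = 5.2360%.
Senior notes: weight = 1/14.9 = 0.0671; after-tax cost = 6.71% × (1 − 23%) = 5.1667%.
Debentures: weight = 1/14.9 = 0.0671; after-tax cost = 7.4% × (1 − 23%) = 5.6980%.
WACC = 0.7987 × 17.6000% + 0.0671 × 5.2360% + 0.0671 × 5.1667% + 0.0671 × 5.6980% = 15.1370%.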